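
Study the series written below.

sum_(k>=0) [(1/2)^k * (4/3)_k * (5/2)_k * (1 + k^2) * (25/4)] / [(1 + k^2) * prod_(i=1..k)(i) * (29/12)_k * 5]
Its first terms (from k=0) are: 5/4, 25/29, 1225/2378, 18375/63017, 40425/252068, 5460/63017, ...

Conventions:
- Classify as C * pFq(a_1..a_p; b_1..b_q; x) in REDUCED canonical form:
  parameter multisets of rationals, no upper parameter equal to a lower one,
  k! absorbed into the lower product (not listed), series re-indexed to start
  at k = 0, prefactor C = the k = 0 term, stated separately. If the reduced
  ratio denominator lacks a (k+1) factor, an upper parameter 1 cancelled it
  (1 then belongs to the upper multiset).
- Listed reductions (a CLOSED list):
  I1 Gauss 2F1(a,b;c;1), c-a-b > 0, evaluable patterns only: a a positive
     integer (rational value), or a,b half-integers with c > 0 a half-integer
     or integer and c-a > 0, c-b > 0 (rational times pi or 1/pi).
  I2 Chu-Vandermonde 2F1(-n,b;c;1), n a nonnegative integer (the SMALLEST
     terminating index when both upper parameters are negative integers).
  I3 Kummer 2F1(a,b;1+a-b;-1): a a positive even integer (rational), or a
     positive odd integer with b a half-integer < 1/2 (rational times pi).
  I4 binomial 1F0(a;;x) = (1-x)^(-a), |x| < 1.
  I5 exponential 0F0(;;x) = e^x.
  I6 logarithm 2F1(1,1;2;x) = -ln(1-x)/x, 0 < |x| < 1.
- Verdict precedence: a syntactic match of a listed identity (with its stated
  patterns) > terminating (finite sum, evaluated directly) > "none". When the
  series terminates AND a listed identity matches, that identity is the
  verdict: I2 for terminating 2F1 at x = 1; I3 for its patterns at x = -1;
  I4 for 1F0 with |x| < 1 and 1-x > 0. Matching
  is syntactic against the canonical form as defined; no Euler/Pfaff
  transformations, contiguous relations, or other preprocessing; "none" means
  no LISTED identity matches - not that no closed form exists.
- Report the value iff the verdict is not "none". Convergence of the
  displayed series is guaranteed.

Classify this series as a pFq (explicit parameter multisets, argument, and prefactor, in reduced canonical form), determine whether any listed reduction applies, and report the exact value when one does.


Classification (C = 5/4): 2F1 with upper {4/3, 5/2}, lower {29/12}, argument x = 1/2. Verdict: no listed reduction: x = 1/2 and upper {4/3, 5/2} fail every I1-I6 pattern.

Structural cue: with t_0 = 5/4, the constant factors (C = 5/4) combine into one prefactor.
Ratio: r(k) = (1/2) * (k+4/3) (k+5/2) / [(k+29/12) (k+1)] - rational in k, leading ratio (1/2); with t_0 = 5/4, classification follows.


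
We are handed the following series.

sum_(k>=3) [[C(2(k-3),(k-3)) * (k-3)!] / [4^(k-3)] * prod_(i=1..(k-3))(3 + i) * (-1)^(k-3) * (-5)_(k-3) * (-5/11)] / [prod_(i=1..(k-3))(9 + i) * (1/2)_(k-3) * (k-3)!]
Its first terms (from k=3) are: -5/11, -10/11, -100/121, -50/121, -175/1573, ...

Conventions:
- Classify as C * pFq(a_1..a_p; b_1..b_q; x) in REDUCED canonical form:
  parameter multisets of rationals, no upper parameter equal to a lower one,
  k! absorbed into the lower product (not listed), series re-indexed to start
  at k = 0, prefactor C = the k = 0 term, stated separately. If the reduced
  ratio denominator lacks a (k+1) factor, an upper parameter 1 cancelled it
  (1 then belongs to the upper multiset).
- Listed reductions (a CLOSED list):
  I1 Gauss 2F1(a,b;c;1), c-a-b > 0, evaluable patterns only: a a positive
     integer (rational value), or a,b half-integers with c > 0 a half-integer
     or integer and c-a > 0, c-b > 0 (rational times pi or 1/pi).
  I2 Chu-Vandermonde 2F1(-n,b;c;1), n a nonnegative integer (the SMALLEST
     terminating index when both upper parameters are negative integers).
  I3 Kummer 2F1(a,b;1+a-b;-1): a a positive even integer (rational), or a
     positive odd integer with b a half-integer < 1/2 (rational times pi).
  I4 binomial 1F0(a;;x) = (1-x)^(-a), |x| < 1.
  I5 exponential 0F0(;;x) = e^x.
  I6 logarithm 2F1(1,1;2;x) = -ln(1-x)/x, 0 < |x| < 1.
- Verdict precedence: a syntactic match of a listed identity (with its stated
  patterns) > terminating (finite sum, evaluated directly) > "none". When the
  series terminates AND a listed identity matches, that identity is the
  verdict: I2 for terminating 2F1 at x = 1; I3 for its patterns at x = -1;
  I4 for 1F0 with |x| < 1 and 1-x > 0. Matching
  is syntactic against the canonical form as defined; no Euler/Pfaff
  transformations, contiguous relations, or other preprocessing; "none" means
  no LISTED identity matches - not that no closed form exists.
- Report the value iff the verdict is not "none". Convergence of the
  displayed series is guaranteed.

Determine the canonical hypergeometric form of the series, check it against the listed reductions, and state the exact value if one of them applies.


At argument -1: a 2F1 with upper {-5, 4}, lower {10}, scaled by C = -5/11. Verdict: Kummer's theorem (I3) fires (x = -1; c = 10 equals 1+a-b for upper {-5, 4}: listed pattern). Hence: -30/11.

The tell: t_0 = -5/11 here, and the lower running product (prefactor -5/11) is a rising factorial.
Adjacent-term ratio: r(k) = (-1) * (k-5) (k+4) / [(k+10) (k+1)] - rational in k, leading ratio (-1); with t_0 = -5/11, classification follows.


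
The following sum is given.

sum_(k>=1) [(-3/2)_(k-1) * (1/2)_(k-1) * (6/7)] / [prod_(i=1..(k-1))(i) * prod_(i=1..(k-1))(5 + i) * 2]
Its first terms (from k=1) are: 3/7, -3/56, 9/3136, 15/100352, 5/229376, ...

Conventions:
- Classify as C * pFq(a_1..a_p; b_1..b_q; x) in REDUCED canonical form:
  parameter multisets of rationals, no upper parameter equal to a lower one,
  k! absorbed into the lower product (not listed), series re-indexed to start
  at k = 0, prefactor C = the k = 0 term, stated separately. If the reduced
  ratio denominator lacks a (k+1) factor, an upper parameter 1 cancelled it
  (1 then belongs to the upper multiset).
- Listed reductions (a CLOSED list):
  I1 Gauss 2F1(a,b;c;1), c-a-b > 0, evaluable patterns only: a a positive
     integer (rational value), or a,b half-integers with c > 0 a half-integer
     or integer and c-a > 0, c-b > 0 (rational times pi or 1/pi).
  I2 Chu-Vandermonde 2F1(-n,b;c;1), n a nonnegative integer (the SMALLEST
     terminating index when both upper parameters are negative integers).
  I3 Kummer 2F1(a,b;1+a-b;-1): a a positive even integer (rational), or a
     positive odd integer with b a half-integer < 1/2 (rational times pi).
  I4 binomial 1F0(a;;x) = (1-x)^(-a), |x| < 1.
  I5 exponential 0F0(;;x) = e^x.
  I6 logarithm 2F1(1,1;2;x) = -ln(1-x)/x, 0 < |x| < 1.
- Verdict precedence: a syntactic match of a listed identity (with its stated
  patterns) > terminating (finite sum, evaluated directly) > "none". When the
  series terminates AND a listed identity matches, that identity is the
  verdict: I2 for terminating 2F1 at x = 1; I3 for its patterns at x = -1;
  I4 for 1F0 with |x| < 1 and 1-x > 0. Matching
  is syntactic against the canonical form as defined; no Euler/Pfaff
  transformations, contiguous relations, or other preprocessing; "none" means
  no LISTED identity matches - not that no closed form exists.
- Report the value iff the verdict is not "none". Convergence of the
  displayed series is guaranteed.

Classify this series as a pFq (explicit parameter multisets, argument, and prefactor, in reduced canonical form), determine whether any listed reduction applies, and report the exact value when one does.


Canonical form: C = 3/7 times 2F1 with upper {-3/2, 1/2}, lower {6}, x = 1. Verdict: this is Gauss's theorem I1 (half-integer case) (x = 1; upper {-3/2, 1/2} half-integers, c = 6 in the evaluable pattern). Value: (524288/441441) / pi.

Key step: with t_0 = 3/7, the lower running product (C = 3/7, x = 1) is a rising factorial.
Adjacent-term ratio: r(k) = 1 * (k-3/2) (k+1/2) / [(k+6) (k+1)] ; factor over Q: parameters, x = 1, and C = 3/7.


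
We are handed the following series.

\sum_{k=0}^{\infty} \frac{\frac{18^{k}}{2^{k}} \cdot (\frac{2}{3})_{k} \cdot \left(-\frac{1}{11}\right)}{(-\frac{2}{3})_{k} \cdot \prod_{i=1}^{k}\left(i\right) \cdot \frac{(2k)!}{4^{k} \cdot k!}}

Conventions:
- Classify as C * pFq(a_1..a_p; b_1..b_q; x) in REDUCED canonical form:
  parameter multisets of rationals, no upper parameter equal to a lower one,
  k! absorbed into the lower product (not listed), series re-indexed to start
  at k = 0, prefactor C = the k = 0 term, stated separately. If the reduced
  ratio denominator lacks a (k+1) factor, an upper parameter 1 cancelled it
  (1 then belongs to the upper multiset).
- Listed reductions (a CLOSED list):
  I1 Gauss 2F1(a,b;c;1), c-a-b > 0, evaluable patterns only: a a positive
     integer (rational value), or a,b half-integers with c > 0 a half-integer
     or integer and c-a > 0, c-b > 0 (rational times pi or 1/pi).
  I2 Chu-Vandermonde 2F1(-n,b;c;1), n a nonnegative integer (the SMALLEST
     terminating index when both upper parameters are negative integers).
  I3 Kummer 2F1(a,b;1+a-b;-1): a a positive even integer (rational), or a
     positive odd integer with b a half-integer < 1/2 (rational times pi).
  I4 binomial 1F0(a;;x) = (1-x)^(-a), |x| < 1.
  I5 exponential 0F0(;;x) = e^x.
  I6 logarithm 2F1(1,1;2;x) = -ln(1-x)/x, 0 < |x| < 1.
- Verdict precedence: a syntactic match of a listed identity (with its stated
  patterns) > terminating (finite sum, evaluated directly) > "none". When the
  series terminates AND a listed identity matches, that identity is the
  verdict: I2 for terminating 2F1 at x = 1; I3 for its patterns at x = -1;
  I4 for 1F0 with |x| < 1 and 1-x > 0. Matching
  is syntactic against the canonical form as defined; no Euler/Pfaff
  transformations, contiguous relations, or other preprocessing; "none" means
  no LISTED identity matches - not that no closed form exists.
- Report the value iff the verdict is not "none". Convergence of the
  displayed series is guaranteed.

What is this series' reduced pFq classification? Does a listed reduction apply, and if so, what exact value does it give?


With C = -\frac{1}{11}: the canonical form is 1F2(\frac{2}{3}; -\frac{2}{3}, \frac{1}{2}; 9). Verdict: none (x = 9): each listed identity misses the multisets {\frac{2}{3}} ; {-\frac{2}{3}, \frac{1}{2}}.

Key observation: t_0 being -\frac{1}{11}, the lower (2k)!/(4^k k!) block (C = -1/11) is (1/2)_k.
Adjacent-term ratio: r(k) = 9 * (k+\frac{2}{3}) / [(k-\frac{2}{3}) (k+\frac{1}{2}) (k+1)] - rational in k, leading ratio 9; with t_0 = -\frac{1}{11}, classification follows.


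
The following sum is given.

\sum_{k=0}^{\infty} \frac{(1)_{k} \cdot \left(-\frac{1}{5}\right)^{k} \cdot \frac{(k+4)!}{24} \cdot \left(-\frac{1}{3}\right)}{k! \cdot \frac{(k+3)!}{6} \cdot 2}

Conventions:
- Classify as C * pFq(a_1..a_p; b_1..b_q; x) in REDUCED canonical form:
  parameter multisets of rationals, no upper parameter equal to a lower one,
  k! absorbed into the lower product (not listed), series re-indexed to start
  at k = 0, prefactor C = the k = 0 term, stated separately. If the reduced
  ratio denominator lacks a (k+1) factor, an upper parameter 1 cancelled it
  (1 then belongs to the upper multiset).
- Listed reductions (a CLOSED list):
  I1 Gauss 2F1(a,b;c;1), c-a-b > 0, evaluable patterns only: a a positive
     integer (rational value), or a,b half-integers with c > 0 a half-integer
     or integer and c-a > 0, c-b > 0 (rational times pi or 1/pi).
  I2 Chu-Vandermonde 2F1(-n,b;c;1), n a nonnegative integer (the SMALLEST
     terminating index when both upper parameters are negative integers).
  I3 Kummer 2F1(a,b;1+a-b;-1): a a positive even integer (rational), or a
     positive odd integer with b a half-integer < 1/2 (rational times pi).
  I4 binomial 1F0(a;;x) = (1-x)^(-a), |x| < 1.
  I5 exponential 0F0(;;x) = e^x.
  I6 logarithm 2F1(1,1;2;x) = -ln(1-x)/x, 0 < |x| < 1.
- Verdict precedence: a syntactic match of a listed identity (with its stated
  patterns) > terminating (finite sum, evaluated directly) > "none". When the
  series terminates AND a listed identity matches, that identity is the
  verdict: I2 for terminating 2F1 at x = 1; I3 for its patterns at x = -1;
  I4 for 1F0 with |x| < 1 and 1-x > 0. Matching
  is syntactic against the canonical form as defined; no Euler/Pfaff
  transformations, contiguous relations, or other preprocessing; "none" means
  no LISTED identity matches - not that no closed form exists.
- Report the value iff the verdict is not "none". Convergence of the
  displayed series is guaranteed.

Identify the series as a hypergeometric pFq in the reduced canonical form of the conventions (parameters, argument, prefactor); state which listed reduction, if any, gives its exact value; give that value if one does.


At argument -\frac{1}{5}: a 2F1 with upper {1, 5}, lower {4}, scaled by C = -\frac{1}{6}. Verdict: none - this 2F1 at x = -\frac{1}{5} matches no listed pattern, and upper {1, 5} holds no stopper.

First insight: t_0 = -\frac{1}{6} here, and the denominator's factorial ratio (C = -1/6) is a lower Pochhammer.
Ratio: r(k) = -\frac{1}{5} * (k+1) (k+5) / [(k+4) (k+1)] - poly over poly, x = -\frac{1}{5} from leading terms; C = -\frac{1}{6} at k = 0.


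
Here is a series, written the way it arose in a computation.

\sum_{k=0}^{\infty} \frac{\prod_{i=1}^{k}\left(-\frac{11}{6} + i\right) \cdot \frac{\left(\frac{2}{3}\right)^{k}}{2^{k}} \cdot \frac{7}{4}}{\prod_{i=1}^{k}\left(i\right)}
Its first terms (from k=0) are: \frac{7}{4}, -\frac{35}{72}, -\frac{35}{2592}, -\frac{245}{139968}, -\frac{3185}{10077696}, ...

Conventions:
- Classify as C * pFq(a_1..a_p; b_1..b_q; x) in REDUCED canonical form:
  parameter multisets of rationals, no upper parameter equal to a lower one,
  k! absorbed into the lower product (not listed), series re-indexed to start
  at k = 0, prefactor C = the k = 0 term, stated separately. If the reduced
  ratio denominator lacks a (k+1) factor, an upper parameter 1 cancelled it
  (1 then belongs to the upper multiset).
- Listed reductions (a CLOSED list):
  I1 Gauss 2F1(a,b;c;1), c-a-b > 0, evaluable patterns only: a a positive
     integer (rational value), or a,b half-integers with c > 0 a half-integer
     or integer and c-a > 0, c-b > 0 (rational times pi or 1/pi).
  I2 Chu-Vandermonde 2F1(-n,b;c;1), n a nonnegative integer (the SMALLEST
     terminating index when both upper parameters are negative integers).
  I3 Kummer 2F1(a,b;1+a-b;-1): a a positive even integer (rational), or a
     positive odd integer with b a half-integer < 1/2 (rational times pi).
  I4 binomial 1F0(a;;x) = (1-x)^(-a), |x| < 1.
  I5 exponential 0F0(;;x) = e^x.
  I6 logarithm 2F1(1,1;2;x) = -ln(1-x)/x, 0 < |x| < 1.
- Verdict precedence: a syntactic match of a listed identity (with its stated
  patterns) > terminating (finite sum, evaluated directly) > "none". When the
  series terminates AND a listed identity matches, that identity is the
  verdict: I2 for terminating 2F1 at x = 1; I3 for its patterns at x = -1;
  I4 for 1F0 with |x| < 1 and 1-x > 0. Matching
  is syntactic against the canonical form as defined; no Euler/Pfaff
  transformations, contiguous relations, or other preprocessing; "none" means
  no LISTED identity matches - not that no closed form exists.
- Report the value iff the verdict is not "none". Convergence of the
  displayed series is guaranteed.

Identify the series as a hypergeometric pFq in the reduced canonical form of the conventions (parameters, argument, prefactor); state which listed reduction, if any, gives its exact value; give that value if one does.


First insight: x = \frac{1}{3} and the product of the first k integers (C = 7/4, x = 1/3) is k!.
Term ratio: r(k) = \frac{1}{3} * (k-\frac{5}{6}) / [(k+1)] ; factor over Q: parameters, x = \frac{1}{3}, and C = \frac{7}{4}.

x = \frac{1}{3} here; the reduced form reads 1F0, upper {-\frac{5}{6}}, lower {-}, C = \frac{7}{4}. Verdict: this is binomial (I4) (the 1F0 binomial series: exponent 5/6, x = \frac{1}{3}). Exact value: \frac{7}{4} \cdot \left(\frac{2}{3}\right)^{\frac{5}{6}}.


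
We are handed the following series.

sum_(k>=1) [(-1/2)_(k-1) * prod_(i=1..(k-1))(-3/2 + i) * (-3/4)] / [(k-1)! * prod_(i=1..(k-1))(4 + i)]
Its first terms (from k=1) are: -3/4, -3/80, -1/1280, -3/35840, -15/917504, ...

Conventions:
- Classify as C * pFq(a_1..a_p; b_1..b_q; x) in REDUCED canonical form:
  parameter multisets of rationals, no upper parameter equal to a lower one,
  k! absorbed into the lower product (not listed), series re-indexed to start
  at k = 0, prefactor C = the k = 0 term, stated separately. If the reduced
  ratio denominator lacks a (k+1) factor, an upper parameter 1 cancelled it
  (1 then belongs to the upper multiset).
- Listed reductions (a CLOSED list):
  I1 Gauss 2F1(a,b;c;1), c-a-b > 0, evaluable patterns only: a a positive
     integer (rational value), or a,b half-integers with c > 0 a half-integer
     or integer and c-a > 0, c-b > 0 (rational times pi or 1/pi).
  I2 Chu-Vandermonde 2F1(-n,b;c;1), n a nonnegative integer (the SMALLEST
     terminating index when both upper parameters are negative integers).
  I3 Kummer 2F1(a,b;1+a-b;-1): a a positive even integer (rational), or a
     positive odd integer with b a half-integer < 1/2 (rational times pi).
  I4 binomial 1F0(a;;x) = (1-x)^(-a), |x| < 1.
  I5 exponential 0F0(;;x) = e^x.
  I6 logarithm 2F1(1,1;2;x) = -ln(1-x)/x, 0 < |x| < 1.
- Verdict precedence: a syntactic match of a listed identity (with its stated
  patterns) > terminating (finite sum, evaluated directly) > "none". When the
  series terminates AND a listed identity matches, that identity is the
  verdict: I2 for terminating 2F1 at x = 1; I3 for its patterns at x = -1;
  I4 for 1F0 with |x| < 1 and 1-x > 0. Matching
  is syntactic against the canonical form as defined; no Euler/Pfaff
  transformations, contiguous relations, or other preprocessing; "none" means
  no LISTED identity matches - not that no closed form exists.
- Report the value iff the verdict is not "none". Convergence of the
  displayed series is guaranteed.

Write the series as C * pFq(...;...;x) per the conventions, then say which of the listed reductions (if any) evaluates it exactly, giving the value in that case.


This is -3/4 * 2F1(-1/2, -1/2; 5; 1) in reduced canonical form. Verdict: this is Gauss's theorem I1 (half-integer case) (x = 1; upper {-1/2, -1/2} half-integers, c = 5 in the evaluable pattern). Its exact value is (-16384/6615) / pi.

Key observation: t_0 = -3/4 here, and the running product (C = -3/4) telescopes to a rising factorial.
Step ratio: r(k) = 1 * (k-1/2) (k-1/2) / [(k+5) (k+1)] - rational in k, leading ratio 1; with t_0 = -3/4, classification follows.


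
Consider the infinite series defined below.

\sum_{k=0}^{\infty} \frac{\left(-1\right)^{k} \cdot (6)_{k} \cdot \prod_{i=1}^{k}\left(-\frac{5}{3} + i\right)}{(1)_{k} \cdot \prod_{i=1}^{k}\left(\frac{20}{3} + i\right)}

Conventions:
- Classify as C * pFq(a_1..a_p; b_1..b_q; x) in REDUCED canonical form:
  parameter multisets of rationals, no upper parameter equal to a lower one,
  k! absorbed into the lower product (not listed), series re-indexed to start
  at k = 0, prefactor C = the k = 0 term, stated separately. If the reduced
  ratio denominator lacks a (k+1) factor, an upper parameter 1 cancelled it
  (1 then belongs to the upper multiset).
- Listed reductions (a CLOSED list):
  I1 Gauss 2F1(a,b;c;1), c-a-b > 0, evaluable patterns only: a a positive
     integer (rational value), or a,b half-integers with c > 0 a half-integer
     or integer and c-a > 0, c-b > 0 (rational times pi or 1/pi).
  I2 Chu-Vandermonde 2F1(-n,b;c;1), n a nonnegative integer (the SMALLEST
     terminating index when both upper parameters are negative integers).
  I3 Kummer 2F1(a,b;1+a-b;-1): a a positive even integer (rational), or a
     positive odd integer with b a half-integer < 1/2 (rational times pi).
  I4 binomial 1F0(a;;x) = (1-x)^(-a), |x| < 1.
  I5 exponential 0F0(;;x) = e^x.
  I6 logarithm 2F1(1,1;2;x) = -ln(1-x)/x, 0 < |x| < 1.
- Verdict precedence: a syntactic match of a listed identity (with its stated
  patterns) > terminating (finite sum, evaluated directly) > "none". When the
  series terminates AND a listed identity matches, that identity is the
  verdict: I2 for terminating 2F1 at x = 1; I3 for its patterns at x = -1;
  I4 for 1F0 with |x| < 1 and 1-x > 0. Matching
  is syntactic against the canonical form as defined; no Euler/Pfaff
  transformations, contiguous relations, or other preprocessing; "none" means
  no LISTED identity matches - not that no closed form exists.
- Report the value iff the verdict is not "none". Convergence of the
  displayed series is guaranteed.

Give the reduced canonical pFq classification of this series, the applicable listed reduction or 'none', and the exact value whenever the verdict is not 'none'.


The tell: t_0 = 1 here, and (1)_k (C = 1, x = -1) is k! itself.
Adjacent-term ratio: r(k) = -1 * (k-\frac{2}{3}) (k+6) / [(k+\frac{23}{3}) (k+1)] - poly over poly, x = -1 from leading terms; C = 1 at k = 0.

Canonical form: C = 1 times 2F1 with upper {-\frac{2}{3}, 6}, lower {\frac{23}{3}}, x = -1. Verdict: this is the Kummer evaluation I3 (x = -1; c = \frac{23}{3} equals 1+a-b for upper {-\frac{2}{3}, 6}: listed pattern). Value: \frac{119}{81}.


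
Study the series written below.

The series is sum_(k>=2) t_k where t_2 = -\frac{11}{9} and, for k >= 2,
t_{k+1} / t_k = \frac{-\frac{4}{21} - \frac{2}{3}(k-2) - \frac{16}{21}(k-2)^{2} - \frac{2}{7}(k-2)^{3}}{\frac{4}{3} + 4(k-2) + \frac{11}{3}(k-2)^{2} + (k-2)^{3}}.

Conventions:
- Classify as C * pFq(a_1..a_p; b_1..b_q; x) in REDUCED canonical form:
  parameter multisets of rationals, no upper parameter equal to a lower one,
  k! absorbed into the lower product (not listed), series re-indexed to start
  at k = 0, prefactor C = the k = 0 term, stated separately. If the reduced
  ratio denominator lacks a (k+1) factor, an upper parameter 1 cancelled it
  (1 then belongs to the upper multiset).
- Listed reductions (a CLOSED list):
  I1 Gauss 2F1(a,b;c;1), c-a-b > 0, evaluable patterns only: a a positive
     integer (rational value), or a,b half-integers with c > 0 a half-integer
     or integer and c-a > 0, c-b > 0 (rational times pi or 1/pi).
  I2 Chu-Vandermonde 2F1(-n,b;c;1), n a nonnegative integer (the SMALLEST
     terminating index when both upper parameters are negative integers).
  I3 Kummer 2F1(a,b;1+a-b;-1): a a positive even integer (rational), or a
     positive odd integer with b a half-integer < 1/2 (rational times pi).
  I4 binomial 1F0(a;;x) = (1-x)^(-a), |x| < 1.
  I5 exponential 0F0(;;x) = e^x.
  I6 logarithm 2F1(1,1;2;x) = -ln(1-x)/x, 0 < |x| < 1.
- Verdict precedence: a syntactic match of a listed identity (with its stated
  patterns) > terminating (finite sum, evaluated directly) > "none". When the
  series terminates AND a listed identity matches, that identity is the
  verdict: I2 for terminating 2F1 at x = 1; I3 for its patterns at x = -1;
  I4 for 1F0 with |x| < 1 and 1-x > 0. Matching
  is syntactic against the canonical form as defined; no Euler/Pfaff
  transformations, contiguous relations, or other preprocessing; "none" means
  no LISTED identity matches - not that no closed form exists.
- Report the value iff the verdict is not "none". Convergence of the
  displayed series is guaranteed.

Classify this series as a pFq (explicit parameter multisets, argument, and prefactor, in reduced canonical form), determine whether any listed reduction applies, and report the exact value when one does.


Classification (C = -\frac{11}{9}): 2F1 with upper {1, 1}, lower {2}, argument x = -\frac{2}{7}. Verdict: the logarithmic series (I6) matches (the logarithm: parameters (1,1;2), x = -\frac{2}{7}). Sum: \left(-\frac{77}{18}\right) \cdot \ln\left(\frac{9}{7}\right).

The tell: with t_0 = -\frac{11}{9}, factor the ratio over Q (C = -11/9): negated roots = parameters.
Step ratio: r(k) = -\frac{2}{7} * (k+1) (k+1) / [(k+2) (k+1)] - rational in k, leading ratio -\frac{2}{7}; with t_0 = -\frac{11}{9}, classification follows.


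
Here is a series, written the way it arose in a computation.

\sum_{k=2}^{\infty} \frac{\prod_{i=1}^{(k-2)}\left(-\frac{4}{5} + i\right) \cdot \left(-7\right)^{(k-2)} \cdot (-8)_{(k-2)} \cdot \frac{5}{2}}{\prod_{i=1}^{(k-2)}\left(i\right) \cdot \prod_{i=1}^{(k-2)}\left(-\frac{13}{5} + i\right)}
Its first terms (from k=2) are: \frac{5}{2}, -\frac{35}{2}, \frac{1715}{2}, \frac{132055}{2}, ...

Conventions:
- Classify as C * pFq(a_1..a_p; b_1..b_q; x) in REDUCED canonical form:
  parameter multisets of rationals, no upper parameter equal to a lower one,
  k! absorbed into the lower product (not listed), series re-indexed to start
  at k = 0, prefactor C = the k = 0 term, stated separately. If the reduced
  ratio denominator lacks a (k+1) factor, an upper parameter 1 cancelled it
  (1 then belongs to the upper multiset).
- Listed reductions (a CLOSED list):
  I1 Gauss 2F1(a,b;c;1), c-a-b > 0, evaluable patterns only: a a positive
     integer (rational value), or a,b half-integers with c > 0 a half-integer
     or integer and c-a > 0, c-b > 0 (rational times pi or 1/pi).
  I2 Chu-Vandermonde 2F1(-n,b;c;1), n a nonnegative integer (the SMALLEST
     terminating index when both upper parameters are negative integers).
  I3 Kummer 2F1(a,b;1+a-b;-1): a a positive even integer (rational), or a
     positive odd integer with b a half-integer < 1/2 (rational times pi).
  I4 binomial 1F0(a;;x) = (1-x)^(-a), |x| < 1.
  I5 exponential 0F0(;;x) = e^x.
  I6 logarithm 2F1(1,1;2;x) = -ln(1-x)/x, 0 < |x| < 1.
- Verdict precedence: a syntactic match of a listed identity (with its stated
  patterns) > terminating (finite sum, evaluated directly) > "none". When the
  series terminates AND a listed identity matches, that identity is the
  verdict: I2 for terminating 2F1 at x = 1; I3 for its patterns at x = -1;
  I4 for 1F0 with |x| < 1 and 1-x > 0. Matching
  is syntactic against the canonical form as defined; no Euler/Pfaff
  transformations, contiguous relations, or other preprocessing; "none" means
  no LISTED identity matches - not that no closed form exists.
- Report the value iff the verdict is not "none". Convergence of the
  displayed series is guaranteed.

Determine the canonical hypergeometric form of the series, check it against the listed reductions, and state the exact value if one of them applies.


At argument -7: a 2F1 with upper {-8, \frac{1}{5}}, lower {-\frac{8}{5}}, scaled by C = \frac{5}{2}. Verdict: terminating. With -8 upstairs the series is a 9-term polynomial sum; evaluated term by term. Hence: \frac{25836477665}{51}.

Key observation: x = -7 and the lower running product (C = 5/2, x = -7) is a rising factorial.
Consecutive-term ratio: r(k) = -7 * (k-8) (k+\frac{1}{5}) / [(k-\frac{8}{5}) (k+1)] ; factor over Q: parameters, x = -7, and C = \frac{5}{2}.


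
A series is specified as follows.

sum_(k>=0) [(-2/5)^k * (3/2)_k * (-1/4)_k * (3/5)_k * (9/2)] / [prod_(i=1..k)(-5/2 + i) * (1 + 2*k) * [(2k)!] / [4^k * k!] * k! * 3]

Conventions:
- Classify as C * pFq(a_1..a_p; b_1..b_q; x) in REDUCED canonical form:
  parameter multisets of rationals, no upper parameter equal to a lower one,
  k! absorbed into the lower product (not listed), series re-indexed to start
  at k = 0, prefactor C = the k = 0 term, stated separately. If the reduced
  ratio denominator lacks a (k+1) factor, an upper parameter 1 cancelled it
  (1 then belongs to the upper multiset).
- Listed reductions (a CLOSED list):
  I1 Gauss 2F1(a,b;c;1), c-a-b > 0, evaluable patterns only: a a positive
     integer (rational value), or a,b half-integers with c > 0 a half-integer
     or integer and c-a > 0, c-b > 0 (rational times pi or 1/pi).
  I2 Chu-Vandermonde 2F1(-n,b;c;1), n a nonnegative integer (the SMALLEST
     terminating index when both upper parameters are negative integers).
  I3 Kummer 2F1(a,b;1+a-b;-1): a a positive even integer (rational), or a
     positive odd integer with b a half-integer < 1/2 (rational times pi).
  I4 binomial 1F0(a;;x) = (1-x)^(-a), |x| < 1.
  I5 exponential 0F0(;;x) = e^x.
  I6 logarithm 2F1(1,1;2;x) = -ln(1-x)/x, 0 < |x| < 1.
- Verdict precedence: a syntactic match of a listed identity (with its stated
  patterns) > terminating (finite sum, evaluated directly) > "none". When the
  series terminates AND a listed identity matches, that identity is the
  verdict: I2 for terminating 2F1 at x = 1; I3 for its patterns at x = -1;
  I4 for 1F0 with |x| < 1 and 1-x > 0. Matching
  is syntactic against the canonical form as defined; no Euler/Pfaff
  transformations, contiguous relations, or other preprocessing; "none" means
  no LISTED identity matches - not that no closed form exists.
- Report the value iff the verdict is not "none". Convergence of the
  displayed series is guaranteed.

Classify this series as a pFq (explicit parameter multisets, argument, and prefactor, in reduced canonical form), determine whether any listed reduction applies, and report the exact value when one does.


The series (x = -2/5) is 2F1: upper {-1/4, 3/5}, lower {-3/2}, prefactor 3/2. Verdict: none. No listed pattern accepts 2F1(-1/4, 3/5; -3/2; -2/5).

First insight: x = (-2/5) and the lower running product (prefactor 3/2) is a rising factorial.
Ratio: r(k) = (-2/5) * (k-1/4) (k+3/5) / [(k-3/2) (k+1)] - rational; roots negated = parameters, x = (-2/5), C = 3/2.


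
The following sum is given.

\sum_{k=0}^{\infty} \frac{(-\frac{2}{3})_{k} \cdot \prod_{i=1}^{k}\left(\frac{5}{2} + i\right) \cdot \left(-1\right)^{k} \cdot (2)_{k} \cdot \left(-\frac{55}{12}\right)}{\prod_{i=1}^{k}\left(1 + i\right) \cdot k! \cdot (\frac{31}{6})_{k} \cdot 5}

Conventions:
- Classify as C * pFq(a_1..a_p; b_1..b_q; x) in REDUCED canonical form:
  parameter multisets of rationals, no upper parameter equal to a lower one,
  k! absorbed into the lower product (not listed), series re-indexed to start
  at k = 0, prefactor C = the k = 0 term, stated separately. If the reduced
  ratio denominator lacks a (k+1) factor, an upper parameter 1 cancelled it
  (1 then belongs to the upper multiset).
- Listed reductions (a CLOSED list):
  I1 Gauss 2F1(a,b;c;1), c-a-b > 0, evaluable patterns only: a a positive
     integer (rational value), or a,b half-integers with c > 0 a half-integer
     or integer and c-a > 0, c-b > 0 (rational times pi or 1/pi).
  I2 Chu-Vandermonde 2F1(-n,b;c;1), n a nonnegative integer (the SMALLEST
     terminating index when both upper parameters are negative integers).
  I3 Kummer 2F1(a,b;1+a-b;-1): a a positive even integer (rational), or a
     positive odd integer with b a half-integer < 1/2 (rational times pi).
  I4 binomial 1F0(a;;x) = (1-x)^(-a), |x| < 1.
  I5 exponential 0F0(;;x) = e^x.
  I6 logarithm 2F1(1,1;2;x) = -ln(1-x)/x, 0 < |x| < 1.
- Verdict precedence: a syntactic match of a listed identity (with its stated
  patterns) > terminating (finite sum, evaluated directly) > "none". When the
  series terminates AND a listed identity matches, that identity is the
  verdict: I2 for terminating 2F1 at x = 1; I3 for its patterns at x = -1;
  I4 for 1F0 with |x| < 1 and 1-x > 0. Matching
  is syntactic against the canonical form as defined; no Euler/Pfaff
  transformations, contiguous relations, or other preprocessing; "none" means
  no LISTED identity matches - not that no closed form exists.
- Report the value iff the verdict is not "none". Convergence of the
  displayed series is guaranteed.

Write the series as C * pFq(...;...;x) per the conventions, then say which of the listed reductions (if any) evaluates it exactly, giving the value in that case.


At argument -1: a 2F1 with upper {-\frac{2}{3}, \frac{7}{2}}, lower {\frac{31}{6}}, scaled by C = -\frac{11}{12}. Verdict: none here - no I1-I6 shape fits x = -1 with lower {\frac{31}{6}}.

Structural cue: t_0 = -\frac{11}{12} here, and the lower running product (C = -11/12, x = -1) is a rising factorial.
Term ratio: r(k) = -1 * (k-\frac{2}{3}) (k+\frac{7}{2}) / [(k+\frac{31}{6}) (k+1)] ; factor over Q: parameters, x = -1, and C = -\frac{11}{12}.


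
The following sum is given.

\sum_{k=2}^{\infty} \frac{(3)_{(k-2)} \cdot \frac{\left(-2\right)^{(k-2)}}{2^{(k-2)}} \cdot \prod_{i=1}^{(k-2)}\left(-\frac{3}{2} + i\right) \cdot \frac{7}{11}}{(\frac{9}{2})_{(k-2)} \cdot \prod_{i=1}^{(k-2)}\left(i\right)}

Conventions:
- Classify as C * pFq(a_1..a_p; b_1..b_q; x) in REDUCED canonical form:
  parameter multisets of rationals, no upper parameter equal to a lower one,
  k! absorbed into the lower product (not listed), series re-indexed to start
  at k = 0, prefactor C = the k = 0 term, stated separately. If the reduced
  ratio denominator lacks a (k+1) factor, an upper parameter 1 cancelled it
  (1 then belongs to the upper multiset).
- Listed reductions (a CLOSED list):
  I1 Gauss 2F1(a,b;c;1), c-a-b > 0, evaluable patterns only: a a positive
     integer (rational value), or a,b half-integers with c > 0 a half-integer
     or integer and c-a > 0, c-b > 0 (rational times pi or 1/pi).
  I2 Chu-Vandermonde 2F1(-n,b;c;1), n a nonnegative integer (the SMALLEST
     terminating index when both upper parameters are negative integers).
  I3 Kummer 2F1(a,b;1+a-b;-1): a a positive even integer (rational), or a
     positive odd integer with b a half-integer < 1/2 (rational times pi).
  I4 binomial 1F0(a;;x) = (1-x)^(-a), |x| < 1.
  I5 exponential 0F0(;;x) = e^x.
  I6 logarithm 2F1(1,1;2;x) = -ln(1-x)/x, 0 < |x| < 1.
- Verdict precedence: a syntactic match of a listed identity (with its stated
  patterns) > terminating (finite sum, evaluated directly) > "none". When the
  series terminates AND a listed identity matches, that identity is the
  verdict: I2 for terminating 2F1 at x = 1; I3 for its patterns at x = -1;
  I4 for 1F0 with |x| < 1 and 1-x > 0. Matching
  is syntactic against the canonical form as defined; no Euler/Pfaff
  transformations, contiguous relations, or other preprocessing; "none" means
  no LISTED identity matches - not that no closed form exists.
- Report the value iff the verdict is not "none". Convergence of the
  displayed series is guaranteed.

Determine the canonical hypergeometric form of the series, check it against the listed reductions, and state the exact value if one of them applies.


Structural cue: t_0 being \frac{7}{11}, the product of the first k integers (C = 7/11, x = -1) is k!.
Adjacent-term ratio: r(k) = -1 * (k-\frac{1}{2}) (k+3) / [(k+\frac{9}{2}) (k+1)] - rational in k, leading ratio -1; with t_0 = \frac{7}{11}, classification follows.

This is \frac{7}{11} * 2F1(-\frac{1}{2}, 3; \frac{9}{2}; -1) in reduced canonical form. Verdict: the Kummer evaluation I3 applies (x = -1; c = \frac{9}{2} equals 1+a-b for upper {-\frac{1}{2}, 3}: listed pattern). Hence: \frac{735}{2816} \cdot \pi.


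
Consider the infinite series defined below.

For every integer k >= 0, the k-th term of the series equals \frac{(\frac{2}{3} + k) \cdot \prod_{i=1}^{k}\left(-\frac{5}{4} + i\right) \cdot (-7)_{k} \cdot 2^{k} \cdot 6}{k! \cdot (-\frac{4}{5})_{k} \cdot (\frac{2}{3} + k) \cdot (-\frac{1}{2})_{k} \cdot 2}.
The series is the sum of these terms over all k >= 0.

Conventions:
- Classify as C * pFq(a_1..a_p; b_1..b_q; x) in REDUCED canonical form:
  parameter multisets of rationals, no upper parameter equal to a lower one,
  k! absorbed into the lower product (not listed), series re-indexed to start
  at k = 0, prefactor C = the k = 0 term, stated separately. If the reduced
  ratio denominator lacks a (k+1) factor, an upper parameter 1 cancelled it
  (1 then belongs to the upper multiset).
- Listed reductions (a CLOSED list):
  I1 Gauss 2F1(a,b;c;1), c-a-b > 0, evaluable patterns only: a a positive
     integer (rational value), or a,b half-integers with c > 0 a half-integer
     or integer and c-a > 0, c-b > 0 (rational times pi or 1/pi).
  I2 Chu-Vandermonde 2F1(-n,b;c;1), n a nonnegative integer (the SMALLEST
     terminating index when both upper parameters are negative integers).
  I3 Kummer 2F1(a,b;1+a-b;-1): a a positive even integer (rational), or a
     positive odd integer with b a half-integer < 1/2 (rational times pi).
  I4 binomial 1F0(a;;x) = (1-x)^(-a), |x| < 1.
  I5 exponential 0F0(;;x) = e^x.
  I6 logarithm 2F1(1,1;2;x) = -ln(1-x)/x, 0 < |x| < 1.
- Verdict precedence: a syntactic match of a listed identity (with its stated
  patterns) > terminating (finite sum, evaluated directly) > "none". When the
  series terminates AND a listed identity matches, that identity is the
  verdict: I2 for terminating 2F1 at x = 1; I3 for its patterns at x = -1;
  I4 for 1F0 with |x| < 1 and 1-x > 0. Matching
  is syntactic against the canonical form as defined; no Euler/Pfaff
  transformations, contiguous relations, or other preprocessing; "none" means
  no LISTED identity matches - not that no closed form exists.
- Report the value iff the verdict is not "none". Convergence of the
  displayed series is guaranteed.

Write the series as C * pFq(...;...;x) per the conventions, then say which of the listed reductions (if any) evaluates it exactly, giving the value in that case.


x = 2 here; the reduced form reads 2F2, upper {-7, -\frac{1}{4}}, lower {-\frac{4}{5}, -\frac{1}{2}}, C = 3. Verdict: terminating. With -7 upstairs the series is a 8-term polynomial sum; evaluated term by term. Hence: \frac{110076139}{768768}.

First insight: x = 2 and the factor k + 2/3 cancels (top and bottom), leaving prefactor 3.
Ratio: r(k) = 2 * (k-7) (k-\frac{1}{4}) / [(k-\frac{4}{5}) (k-\frac{1}{2}) (k+1)] - rational; roots negated = parameters, x = 2, C = 3.


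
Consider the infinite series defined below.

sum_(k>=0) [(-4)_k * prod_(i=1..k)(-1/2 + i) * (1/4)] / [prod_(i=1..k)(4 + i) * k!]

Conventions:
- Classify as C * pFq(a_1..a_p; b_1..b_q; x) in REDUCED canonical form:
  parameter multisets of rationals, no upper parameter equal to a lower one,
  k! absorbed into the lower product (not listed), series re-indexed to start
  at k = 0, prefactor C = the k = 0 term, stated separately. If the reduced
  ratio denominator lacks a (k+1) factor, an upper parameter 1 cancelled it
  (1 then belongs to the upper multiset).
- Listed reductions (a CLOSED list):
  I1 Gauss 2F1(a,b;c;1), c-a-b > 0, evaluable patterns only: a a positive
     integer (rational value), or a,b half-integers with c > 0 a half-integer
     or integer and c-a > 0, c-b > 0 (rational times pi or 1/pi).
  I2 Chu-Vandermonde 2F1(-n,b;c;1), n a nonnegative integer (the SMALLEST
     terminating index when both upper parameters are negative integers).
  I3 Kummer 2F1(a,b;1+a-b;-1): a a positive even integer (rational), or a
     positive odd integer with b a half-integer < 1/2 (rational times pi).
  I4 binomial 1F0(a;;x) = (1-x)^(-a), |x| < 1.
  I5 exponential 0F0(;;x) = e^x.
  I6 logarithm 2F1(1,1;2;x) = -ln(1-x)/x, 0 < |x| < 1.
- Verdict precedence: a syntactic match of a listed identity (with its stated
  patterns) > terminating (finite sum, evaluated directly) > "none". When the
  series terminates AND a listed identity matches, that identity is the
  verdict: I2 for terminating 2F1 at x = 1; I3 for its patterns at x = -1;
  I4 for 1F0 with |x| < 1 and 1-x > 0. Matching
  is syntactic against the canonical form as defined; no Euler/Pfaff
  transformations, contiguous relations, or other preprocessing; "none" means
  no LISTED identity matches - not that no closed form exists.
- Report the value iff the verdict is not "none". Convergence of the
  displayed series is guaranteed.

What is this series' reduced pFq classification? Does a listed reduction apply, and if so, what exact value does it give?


x = 1 here; the reduced form reads 2F1, upper {-4, 1/2}, lower {5}, C = 1/4. Verdict: the Chu-Vandermonde identity I2 matches (terminating 2F1 at x = 1 with n = 4, b = 1/2, c = 5). Exact value: 1287/7168.

The tell: t_0 = 1/4 here, and the lower running product (C = 1/4, x = 1) is a rising factorial.
Step ratio: r(k) = 1 * (k-4) (k+1/2) / [(k+5) (k+1)] - poly over poly, x = 1 from leading terms; C = 1/4 at k = 0.


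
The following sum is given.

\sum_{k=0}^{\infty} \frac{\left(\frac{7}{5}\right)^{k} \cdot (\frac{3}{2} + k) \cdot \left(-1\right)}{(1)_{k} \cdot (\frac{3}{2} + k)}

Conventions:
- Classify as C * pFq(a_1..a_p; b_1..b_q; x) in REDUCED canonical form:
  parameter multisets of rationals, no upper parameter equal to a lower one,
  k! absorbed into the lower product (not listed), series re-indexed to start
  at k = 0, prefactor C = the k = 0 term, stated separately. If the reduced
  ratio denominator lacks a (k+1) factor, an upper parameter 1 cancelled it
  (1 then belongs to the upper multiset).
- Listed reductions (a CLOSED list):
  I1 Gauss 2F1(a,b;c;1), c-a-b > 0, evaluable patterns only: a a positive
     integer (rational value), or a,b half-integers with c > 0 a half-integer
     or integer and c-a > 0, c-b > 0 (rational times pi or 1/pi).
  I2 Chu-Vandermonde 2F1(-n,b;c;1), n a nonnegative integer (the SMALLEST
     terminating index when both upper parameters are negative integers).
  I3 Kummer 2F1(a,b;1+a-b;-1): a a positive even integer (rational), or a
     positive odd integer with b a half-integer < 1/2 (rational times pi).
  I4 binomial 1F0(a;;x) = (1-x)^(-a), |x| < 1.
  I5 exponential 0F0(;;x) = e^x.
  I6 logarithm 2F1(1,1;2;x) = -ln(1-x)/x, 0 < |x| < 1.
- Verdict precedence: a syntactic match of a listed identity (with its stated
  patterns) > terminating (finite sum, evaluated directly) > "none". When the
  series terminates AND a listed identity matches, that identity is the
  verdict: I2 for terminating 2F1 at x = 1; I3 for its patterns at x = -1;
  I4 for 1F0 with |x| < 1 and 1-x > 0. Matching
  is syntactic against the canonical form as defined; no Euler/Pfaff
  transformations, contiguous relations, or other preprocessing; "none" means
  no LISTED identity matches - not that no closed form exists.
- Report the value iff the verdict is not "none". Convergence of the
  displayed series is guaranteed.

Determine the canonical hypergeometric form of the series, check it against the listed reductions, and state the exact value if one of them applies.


Canonical form: C = -1 times 0F0 with upper {-}, lower {-}, x = \frac{7}{5}. Verdict: this is exponential (I5) (the 0F0 exponential series at x = \frac{7}{5}). Its exact value is \left(-1\right) \cdot e^{\frac{7}{5}}.

Key step: from the first term -1: striking the common factor k + 3/2 reduces the term (C = -1, x = 7/5).
Adjacent-term ratio: r(k) = \frac{7}{5} * 1 / [(k+1)] - rational in k. x = \frac{7}{5}; t_0 = -1; negate the roots.
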